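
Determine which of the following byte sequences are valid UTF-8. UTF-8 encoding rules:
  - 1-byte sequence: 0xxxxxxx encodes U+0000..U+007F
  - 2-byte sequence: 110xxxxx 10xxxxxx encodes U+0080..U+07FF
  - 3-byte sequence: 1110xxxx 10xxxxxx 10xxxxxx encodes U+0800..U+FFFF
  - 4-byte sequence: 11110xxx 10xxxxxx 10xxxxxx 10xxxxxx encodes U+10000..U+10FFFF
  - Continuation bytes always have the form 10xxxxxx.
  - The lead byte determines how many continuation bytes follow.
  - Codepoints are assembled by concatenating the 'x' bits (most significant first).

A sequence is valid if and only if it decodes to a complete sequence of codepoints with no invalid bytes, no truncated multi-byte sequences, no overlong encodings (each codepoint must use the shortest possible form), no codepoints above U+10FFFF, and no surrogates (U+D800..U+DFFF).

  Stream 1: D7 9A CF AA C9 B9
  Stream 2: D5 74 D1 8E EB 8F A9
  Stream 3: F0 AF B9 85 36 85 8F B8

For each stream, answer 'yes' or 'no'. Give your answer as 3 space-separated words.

Stream 1: decodes cleanly. VALID
Stream 2: error at byte offset 1. INVALID
Stream 3: error at byte offset 5. INVALID

Answer: yes no no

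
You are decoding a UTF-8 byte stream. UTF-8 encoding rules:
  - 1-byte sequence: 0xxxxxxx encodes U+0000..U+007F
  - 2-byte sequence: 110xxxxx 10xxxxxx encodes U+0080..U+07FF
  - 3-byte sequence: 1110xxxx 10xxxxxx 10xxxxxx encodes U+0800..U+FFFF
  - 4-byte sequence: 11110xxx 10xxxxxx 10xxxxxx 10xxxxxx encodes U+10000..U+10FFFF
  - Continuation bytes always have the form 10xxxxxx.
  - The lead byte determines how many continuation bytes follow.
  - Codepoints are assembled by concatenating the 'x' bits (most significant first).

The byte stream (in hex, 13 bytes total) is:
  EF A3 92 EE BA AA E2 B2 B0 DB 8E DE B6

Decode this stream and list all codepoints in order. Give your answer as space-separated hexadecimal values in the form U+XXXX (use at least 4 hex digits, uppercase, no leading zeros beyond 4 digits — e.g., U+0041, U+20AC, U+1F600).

Answer: U+F8D2 U+EEAA U+2CB0 U+06CE U+07B6

Derivation:
Byte[0]=EF: 3-byte lead, need 2 cont bytes. acc=0xF
Byte[1]=A3: continuation. acc=(acc<<6)|0x23=0x3E3
Byte[2]=92: continuation. acc=(acc<<6)|0x12=0xF8D2
Completed: cp=U+F8D2 (starts at byte 0)
Byte[3]=EE: 3-byte lead, need 2 cont bytes. acc=0xE
Byte[4]=BA: continuation. acc=(acc<<6)|0x3A=0x3BA
Byte[5]=AA: continuation. acc=(acc<<6)|0x2A=0xEEAA
Completed: cp=U+EEAA (starts at byte 3)
Byte[6]=E2: 3-byte lead, need 2 cont bytes. acc=0x2
Byte[7]=B2: continuation. acc=(acc<<6)|0x32=0xB2
Byte[8]=B0: continuation. acc=(acc<<6)|0x30=0x2CB0
Completed: cp=U+2CB0 (starts at byte 6)
Byte[9]=DB: 2-byte lead, need 1 cont bytes. acc=0x1B
Byte[10]=8E: continuation. acc=(acc<<6)|0x0E=0x6CE
Completed: cp=U+06CE (starts at byte 9)
Byte[11]=DE: 2-byte lead, need 1 cont bytes. acc=0x1E
Byte[12]=B6: continuation. acc=(acc<<6)|0x36=0x7B6
Completed: cp=U+07B6 (starts at byte 11)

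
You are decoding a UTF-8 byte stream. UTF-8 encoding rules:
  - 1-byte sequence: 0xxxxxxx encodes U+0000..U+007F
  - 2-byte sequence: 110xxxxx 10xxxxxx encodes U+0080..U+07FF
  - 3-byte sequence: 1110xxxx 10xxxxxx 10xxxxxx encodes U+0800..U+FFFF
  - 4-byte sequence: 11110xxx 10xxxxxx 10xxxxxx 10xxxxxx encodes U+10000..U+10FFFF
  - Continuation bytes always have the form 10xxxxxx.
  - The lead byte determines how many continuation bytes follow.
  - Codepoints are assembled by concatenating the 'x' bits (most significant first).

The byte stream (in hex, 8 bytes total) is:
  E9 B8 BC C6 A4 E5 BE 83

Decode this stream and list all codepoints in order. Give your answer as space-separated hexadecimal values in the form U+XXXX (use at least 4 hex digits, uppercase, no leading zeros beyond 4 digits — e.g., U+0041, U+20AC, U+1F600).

Answer: U+9E3C U+01A4 U+5F83

Derivation:
Byte[0]=E9: 3-byte lead, need 2 cont bytes. acc=0x9
Byte[1]=B8: continuation. acc=(acc<<6)|0x38=0x278
Byte[2]=BC: continuation. acc=(acc<<6)|0x3C=0x9E3C
Completed: cp=U+9E3C (starts at byte 0)
Byte[3]=C6: 2-byte lead, need 1 cont bytes. acc=0x6
Byte[4]=A4: continuation. acc=(acc<<6)|0x24=0x1A4
Completed: cp=U+01A4 (starts at byte 3)
Byte[5]=E5: 3-byte lead, need 2 cont bytes. acc=0x5
Byte[6]=BE: continuation. acc=(acc<<6)|0x3E=0x17E
Byte[7]=83: continuation. acc=(acc<<6)|0x03=0x5F83
Completed: cp=U+5F83 (starts at byte 5)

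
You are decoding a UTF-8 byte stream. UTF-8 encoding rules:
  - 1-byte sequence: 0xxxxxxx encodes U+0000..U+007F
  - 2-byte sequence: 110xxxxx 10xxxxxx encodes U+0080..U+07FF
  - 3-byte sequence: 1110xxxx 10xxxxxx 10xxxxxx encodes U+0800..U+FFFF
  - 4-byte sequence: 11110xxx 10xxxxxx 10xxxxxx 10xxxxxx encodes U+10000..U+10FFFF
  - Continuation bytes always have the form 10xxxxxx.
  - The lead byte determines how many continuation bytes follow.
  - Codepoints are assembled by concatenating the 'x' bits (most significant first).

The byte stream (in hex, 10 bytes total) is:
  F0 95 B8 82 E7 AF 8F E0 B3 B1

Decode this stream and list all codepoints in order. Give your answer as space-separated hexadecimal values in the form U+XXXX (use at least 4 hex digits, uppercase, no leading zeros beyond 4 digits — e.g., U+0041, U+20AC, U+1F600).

Byte[0]=F0: 4-byte lead, need 3 cont bytes. acc=0x0
Byte[1]=95: continuation. acc=(acc<<6)|0x15=0x15
Byte[2]=B8: continuation. acc=(acc<<6)|0x38=0x578
Byte[3]=82: continuation. acc=(acc<<6)|0x02=0x15E02
Completed: cp=U+15E02 (starts at byte 0)
Byte[4]=E7: 3-byte lead, need 2 cont bytes. acc=0x7
Byte[5]=AF: continuation. acc=(acc<<6)|0x2F=0x1EF
Byte[6]=8F: continuation. acc=(acc<<6)|0x0F=0x7BCF
Completed: cp=U+7BCF (starts at byte 4)
Byte[7]=E0: 3-byte lead, need 2 cont bytes. acc=0x0
Byte[8]=B3: continuation. acc=(acc<<6)|0x33=0x33
Byte[9]=B1: continuation. acc=(acc<<6)|0x31=0xCF1
Completed: cp=U+0CF1 (starts at byte 7)

Answer: U+15E02 U+7BCF U+0CF1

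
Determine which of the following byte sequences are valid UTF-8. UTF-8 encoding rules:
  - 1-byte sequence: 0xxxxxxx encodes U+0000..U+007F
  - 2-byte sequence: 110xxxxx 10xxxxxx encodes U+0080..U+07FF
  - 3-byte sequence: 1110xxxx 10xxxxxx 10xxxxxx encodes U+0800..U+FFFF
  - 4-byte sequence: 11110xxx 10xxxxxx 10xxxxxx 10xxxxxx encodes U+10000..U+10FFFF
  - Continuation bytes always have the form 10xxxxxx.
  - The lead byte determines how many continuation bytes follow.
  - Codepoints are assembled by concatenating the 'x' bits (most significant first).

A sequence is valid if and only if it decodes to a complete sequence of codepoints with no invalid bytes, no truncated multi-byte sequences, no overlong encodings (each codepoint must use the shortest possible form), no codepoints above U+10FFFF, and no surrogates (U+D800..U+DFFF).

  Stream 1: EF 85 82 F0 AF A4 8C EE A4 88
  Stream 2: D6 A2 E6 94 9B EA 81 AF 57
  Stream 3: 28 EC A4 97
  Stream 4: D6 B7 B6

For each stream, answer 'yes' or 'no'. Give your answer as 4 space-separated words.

Answer: yes yes yes no

Derivation:
Stream 1: decodes cleanly. VALID
Stream 2: decodes cleanly. VALID
Stream 3: decodes cleanly. VALID
Stream 4: error at byte offset 2. INVALID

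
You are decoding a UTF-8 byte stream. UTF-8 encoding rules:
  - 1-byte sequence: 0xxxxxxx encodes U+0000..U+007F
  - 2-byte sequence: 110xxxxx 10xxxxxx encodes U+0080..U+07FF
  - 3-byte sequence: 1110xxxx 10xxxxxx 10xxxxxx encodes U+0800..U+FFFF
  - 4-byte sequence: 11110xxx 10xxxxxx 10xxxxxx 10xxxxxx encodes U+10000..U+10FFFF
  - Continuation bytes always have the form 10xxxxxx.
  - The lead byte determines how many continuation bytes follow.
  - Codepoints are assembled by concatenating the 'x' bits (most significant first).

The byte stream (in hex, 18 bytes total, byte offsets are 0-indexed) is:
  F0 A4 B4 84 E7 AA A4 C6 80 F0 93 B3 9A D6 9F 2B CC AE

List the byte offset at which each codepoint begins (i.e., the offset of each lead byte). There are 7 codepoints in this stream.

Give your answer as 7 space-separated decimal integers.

Answer: 0 4 7 9 13 15 16

Derivation:
Byte[0]=F0: 4-byte lead, need 3 cont bytes. acc=0x0
Byte[1]=A4: continuation. acc=(acc<<6)|0x24=0x24
Byte[2]=B4: continuation. acc=(acc<<6)|0x34=0x934
Byte[3]=84: continuation. acc=(acc<<6)|0x04=0x24D04
Completed: cp=U+24D04 (starts at byte 0)
Byte[4]=E7: 3-byte lead, need 2 cont bytes. acc=0x7
Byte[5]=AA: continuation. acc=(acc<<6)|0x2A=0x1EA
Byte[6]=A4: continuation. acc=(acc<<6)|0x24=0x7AA4
Completed: cp=U+7AA4 (starts at byte 4)
Byte[7]=C6: 2-byte lead, need 1 cont bytes. acc=0x6
Byte[8]=80: continuation. acc=(acc<<6)|0x00=0x180
Completed: cp=U+0180 (starts at byte 7)
Byte[9]=F0: 4-byte lead, need 3 cont bytes. acc=0x0
Byte[10]=93: continuation. acc=(acc<<6)|0x13=0x13
Byte[11]=B3: continuation. acc=(acc<<6)|0x33=0x4F3
Byte[12]=9A: continuation. acc=(acc<<6)|0x1A=0x13CDA
Completed: cp=U+13CDA (starts at byte 9)
Byte[13]=D6: 2-byte lead, need 1 cont bytes. acc=0x16
Byte[14]=9F: continuation. acc=(acc<<6)|0x1F=0x59F
Completed: cp=U+059F (starts at byte 13)
Byte[15]=2B: 1-byte ASCII. cp=U+002B
Byte[16]=CC: 2-byte lead, need 1 cont bytes. acc=0xC
Byte[17]=AE: continuation. acc=(acc<<6)|0x2E=0x32E
Completed: cp=U+032E (starts at byte 16)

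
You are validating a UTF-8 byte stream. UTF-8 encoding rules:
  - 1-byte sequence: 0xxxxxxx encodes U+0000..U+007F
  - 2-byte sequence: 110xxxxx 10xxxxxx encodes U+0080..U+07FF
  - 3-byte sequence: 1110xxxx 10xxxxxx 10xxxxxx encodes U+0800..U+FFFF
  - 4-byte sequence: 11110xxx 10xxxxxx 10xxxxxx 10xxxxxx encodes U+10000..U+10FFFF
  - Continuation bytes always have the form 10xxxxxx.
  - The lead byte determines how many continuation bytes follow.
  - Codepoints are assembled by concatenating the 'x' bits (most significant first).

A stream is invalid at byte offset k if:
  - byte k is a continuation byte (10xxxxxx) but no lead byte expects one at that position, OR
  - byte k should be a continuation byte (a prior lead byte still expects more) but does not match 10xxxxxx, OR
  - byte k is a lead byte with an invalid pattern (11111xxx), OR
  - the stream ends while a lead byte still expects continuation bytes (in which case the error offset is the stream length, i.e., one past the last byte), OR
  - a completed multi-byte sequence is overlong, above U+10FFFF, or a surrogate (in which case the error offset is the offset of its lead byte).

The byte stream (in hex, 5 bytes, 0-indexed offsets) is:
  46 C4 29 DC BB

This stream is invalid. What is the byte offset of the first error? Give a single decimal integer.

Byte[0]=46: 1-byte ASCII. cp=U+0046
Byte[1]=C4: 2-byte lead, need 1 cont bytes. acc=0x4
Byte[2]=29: expected 10xxxxxx continuation. INVALID

Answer: 2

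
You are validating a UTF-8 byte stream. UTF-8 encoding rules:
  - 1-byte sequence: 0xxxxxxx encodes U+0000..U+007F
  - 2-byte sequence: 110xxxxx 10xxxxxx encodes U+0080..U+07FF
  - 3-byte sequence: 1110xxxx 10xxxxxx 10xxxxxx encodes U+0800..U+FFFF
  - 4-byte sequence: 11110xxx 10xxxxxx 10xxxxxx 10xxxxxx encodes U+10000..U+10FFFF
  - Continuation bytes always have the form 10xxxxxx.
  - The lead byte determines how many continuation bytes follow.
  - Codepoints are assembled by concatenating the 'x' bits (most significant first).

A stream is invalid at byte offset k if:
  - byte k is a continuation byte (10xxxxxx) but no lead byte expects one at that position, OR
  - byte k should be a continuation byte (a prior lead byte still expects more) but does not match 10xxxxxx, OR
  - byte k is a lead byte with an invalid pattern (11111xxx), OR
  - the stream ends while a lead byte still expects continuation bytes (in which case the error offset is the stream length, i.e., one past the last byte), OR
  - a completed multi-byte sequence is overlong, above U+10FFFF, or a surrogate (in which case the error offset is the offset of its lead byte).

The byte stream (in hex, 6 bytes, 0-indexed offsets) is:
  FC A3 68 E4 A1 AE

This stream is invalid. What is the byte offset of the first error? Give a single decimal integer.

Answer: 0

Derivation:
Byte[0]=FC: INVALID lead byte (not 0xxx/110x/1110/11110)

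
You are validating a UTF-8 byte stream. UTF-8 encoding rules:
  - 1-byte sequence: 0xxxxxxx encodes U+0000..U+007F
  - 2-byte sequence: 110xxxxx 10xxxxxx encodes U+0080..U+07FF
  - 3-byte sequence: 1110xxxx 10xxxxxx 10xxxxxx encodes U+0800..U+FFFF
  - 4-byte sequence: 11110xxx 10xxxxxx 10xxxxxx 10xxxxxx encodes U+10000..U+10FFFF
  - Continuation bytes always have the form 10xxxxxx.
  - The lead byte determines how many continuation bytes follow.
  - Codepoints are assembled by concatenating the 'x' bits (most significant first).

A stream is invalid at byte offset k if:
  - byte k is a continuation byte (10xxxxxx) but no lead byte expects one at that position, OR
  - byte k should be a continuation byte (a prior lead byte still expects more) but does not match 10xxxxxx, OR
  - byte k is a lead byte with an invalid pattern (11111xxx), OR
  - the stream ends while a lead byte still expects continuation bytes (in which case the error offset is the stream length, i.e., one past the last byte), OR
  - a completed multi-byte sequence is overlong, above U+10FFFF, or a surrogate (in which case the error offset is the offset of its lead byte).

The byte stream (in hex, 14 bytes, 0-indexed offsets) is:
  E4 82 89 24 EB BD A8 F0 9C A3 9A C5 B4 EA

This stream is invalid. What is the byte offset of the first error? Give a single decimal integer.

Answer: 14

Derivation:
Byte[0]=E4: 3-byte lead, need 2 cont bytes. acc=0x4
Byte[1]=82: continuation. acc=(acc<<6)|0x02=0x102
Byte[2]=89: continuation. acc=(acc<<6)|0x09=0x4089
Completed: cp=U+4089 (starts at byte 0)
Byte[3]=24: 1-byte ASCII. cp=U+0024
Byte[4]=EB: 3-byte lead, need 2 cont bytes. acc=0xB
Byte[5]=BD: continuation. acc=(acc<<6)|0x3D=0x2FD
Byte[6]=A8: continuation. acc=(acc<<6)|0x28=0xBF68
Completed: cp=U+BF68 (starts at byte 4)
Byte[7]=F0: 4-byte lead, need 3 cont bytes. acc=0x0
Byte[8]=9C: continuation. acc=(acc<<6)|0x1C=0x1C
Byte[9]=A3: continuation. acc=(acc<<6)|0x23=0x723
Byte[10]=9A: continuation. acc=(acc<<6)|0x1A=0x1C8DA
Completed: cp=U+1C8DA (starts at byte 7)
Byte[11]=C5: 2-byte lead, need 1 cont bytes. acc=0x5
Byte[12]=B4: continuation. acc=(acc<<6)|0x34=0x174
Completed: cp=U+0174 (starts at byte 11)
Byte[13]=EA: 3-byte lead, need 2 cont bytes. acc=0xA
Byte[14]: stream ended, expected continuation. INVALID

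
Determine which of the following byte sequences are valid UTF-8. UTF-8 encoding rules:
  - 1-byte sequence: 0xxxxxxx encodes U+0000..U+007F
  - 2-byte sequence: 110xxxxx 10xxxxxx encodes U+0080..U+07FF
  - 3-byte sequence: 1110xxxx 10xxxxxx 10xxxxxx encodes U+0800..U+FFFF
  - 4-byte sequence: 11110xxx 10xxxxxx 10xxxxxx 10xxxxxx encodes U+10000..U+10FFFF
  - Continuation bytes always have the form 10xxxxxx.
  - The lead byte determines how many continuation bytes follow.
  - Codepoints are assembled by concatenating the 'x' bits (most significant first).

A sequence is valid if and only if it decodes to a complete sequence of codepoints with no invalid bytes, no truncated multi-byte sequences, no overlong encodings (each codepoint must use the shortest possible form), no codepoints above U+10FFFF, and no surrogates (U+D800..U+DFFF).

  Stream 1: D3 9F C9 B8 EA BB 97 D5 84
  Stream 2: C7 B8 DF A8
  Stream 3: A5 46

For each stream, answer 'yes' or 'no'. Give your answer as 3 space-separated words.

Answer: yes yes no

Derivation:
Stream 1: decodes cleanly. VALID
Stream 2: decodes cleanly. VALID
Stream 3: error at byte offset 0. INVALID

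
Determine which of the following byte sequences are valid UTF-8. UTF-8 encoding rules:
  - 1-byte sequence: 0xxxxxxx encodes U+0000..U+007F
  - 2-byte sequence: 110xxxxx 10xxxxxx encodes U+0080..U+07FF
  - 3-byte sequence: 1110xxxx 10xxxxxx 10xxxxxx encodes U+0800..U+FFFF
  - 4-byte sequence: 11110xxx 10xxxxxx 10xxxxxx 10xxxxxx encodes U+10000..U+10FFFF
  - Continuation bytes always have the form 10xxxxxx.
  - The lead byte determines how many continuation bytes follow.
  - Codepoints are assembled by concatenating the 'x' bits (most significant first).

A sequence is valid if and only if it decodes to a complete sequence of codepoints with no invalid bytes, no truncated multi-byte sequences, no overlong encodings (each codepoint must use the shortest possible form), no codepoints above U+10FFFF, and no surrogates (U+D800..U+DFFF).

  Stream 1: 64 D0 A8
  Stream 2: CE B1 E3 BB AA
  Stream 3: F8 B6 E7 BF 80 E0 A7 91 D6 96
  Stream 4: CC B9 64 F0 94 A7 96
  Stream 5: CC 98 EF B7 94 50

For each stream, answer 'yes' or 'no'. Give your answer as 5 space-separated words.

Answer: yes yes no yes yes

Derivation:
Stream 1: decodes cleanly. VALID
Stream 2: decodes cleanly. VALID
Stream 3: error at byte offset 0. INVALID
Stream 4: decodes cleanly. VALID
Stream 5: decodes cleanly. VALID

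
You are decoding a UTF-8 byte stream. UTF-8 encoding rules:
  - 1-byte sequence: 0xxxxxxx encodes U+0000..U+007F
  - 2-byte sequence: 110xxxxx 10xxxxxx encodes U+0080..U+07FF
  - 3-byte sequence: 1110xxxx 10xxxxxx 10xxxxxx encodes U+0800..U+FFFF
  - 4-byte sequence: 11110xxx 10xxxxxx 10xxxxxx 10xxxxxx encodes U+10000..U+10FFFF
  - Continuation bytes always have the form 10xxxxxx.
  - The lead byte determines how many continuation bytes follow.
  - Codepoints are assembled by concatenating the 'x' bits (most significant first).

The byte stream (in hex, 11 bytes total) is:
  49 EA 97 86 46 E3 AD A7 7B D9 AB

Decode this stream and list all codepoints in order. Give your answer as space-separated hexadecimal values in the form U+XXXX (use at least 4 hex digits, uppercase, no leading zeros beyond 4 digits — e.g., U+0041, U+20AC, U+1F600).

Byte[0]=49: 1-byte ASCII. cp=U+0049
Byte[1]=EA: 3-byte lead, need 2 cont bytes. acc=0xA
Byte[2]=97: continuation. acc=(acc<<6)|0x17=0x297
Byte[3]=86: continuation. acc=(acc<<6)|0x06=0xA5C6
Completed: cp=U+A5C6 (starts at byte 1)
Byte[4]=46: 1-byte ASCII. cp=U+0046
Byte[5]=E3: 3-byte lead, need 2 cont bytes. acc=0x3
Byte[6]=AD: continuation. acc=(acc<<6)|0x2D=0xED
Byte[7]=A7: continuation. acc=(acc<<6)|0x27=0x3B67
Completed: cp=U+3B67 (starts at byte 5)
Byte[8]=7B: 1-byte ASCII. cp=U+007B
Byte[9]=D9: 2-byte lead, need 1 cont bytes. acc=0x19
Byte[10]=AB: continuation. acc=(acc<<6)|0x2B=0x66B
Completed: cp=U+066B (starts at byte 9)

Answer: U+0049 U+A5C6 U+0046 U+3B67 U+007B U+066B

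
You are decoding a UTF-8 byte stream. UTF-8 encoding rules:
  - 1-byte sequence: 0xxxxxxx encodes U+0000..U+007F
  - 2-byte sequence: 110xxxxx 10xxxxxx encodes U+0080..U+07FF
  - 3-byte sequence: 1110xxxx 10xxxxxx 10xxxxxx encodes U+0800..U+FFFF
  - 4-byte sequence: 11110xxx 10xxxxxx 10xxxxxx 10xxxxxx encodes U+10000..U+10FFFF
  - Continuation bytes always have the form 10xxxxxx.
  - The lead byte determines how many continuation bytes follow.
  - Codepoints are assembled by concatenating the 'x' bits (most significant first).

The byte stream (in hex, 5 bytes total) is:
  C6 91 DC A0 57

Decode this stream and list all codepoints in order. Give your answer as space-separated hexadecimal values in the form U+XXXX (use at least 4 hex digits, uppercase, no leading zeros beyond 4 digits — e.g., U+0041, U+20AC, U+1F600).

Byte[0]=C6: 2-byte lead, need 1 cont bytes. acc=0x6
Byte[1]=91: continuation. acc=(acc<<6)|0x11=0x191
Completed: cp=U+0191 (starts at byte 0)
Byte[2]=DC: 2-byte lead, need 1 cont bytes. acc=0x1C
Byte[3]=A0: continuation. acc=(acc<<6)|0x20=0x720
Completed: cp=U+0720 (starts at byte 2)
Byte[4]=57: 1-byte ASCII. cp=U+0057

Answer: U+0191 U+0720 U+0057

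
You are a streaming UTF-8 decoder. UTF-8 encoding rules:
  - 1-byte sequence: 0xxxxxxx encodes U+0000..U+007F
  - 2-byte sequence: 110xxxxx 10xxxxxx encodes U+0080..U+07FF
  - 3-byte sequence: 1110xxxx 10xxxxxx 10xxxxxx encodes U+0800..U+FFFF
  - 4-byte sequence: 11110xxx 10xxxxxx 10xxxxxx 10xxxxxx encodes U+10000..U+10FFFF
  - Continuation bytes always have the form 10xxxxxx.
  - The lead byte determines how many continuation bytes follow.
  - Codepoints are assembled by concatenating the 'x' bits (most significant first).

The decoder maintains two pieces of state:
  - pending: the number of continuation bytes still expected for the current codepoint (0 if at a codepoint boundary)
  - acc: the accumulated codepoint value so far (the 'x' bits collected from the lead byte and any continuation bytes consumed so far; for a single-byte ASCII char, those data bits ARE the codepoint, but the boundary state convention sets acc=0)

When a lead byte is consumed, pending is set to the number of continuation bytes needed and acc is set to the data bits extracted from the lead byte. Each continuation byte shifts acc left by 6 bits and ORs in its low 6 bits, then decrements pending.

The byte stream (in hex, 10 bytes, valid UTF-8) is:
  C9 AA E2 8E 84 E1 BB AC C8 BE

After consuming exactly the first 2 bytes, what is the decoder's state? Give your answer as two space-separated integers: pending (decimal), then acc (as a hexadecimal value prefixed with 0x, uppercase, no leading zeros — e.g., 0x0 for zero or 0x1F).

Answer: 0 0x26A

Derivation:
Byte[0]=C9: 2-byte lead. pending=1, acc=0x9
Byte[1]=AA: continuation. acc=(acc<<6)|0x2A=0x26A, pending=0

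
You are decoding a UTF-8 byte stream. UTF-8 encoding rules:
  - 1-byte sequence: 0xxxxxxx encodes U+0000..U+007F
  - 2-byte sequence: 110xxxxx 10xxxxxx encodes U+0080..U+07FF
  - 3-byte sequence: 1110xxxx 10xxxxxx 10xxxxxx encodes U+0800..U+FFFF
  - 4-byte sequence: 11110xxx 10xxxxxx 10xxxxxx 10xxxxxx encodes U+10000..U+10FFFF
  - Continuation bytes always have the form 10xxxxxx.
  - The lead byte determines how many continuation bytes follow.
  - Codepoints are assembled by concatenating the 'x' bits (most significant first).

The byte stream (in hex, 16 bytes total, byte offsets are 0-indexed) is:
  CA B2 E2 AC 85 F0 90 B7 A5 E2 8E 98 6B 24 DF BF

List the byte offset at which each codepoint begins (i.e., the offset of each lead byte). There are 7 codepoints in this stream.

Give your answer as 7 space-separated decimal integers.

Answer: 0 2 5 9 12 13 14

Derivation:
Byte[0]=CA: 2-byte lead, need 1 cont bytes. acc=0xA
Byte[1]=B2: continuation. acc=(acc<<6)|0x32=0x2B2
Completed: cp=U+02B2 (starts at byte 0)
Byte[2]=E2: 3-byte lead, need 2 cont bytes. acc=0x2
Byte[3]=AC: continuation. acc=(acc<<6)|0x2C=0xAC
Byte[4]=85: continuation. acc=(acc<<6)|0x05=0x2B05
Completed: cp=U+2B05 (starts at byte 2)
Byte[5]=F0: 4-byte lead, need 3 cont bytes. acc=0x0
Byte[6]=90: continuation. acc=(acc<<6)|0x10=0x10
Byte[7]=B7: continuation. acc=(acc<<6)|0x37=0x437
Byte[8]=A5: continuation. acc=(acc<<6)|0x25=0x10DE5
Completed: cp=U+10DE5 (starts at byte 5)
Byte[9]=E2: 3-byte lead, need 2 cont bytes. acc=0x2
Byte[10]=8E: continuation. acc=(acc<<6)|0x0E=0x8E
Byte[11]=98: continuation. acc=(acc<<6)|0x18=0x2398
Completed: cp=U+2398 (starts at byte 9)
Byte[12]=6B: 1-byte ASCII. cp=U+006B
Byte[13]=24: 1-byte ASCII. cp=U+0024
Byte[14]=DF: 2-byte lead, need 1 cont bytes. acc=0x1F
Byte[15]=BF: continuation. acc=(acc<<6)|0x3F=0x7FF
Completed: cp=U+07FF (starts at byte 14)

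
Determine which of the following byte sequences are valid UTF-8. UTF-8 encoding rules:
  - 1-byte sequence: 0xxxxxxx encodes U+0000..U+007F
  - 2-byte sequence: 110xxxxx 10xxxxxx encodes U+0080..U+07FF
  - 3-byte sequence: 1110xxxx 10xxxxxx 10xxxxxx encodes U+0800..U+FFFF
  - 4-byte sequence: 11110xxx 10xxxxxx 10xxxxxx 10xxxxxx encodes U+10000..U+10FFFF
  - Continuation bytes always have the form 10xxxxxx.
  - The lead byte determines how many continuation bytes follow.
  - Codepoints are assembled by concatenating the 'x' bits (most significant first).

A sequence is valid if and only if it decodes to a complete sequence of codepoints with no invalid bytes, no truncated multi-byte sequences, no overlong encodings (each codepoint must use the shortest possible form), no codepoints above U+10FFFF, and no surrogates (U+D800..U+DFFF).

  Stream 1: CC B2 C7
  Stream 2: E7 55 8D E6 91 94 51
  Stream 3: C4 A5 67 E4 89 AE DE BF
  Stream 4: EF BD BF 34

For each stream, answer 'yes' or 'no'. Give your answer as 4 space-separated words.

Answer: no no yes yes

Derivation:
Stream 1: error at byte offset 3. INVALID
Stream 2: error at byte offset 1. INVALID
Stream 3: decodes cleanly. VALID
Stream 4: decodes cleanly. VALID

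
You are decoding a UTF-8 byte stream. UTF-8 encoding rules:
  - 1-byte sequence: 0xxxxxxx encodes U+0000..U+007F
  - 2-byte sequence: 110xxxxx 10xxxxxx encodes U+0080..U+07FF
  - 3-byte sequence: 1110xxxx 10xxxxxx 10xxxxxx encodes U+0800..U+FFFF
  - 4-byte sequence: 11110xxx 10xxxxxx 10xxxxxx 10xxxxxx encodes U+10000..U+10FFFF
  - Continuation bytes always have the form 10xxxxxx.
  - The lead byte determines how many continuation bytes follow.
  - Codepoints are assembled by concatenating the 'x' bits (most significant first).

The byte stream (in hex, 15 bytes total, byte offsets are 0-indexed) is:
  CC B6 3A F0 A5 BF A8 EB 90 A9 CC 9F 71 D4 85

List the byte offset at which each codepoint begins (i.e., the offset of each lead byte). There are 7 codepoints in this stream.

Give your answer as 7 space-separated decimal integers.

Byte[0]=CC: 2-byte lead, need 1 cont bytes. acc=0xC
Byte[1]=B6: continuation. acc=(acc<<6)|0x36=0x336
Completed: cp=U+0336 (starts at byte 0)
Byte[2]=3A: 1-byte ASCII. cp=U+003A
Byte[3]=F0: 4-byte lead, need 3 cont bytes. acc=0x0
Byte[4]=A5: continuation. acc=(acc<<6)|0x25=0x25
Byte[5]=BF: continuation. acc=(acc<<6)|0x3F=0x97F
Byte[6]=A8: continuation. acc=(acc<<6)|0x28=0x25FE8
Completed: cp=U+25FE8 (starts at byte 3)
Byte[7]=EB: 3-byte lead, need 2 cont bytes. acc=0xB
Byte[8]=90: continuation. acc=(acc<<6)|0x10=0x2D0
Byte[9]=A9: continuation. acc=(acc<<6)|0x29=0xB429
Completed: cp=U+B429 (starts at byte 7)
Byte[10]=CC: 2-byte lead, need 1 cont bytes. acc=0xC
Byte[11]=9F: continuation. acc=(acc<<6)|0x1F=0x31F
Completed: cp=U+031F (starts at byte 10)
Byte[12]=71: 1-byte ASCII. cp=U+0071
Byte[13]=D4: 2-byte lead, need 1 cont bytes. acc=0x14
Byte[14]=85: continuation. acc=(acc<<6)|0x05=0x505
Completed: cp=U+0505 (starts at byte 13)

Answer: 0 2 3 7 10 12 13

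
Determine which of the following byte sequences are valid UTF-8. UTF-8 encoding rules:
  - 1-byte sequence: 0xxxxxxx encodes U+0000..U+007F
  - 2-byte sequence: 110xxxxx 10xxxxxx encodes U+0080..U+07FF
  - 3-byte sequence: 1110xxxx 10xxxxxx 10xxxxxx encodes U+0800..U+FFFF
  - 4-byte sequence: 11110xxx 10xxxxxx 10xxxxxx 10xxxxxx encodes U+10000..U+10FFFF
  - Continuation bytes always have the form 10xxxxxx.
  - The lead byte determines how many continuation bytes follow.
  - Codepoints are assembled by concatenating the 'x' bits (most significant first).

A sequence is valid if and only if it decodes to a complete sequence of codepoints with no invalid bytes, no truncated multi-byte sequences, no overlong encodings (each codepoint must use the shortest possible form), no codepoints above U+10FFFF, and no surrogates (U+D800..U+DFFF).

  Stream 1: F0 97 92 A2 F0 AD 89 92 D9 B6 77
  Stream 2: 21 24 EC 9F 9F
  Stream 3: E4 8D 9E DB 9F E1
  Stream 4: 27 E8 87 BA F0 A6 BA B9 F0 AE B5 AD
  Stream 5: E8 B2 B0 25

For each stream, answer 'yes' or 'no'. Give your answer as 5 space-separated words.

Answer: yes yes no yes yes

Derivation:
Stream 1: decodes cleanly. VALID
Stream 2: decodes cleanly. VALID
Stream 3: error at byte offset 6. INVALID
Stream 4: decodes cleanly. VALID
Stream 5: decodes cleanly. VALID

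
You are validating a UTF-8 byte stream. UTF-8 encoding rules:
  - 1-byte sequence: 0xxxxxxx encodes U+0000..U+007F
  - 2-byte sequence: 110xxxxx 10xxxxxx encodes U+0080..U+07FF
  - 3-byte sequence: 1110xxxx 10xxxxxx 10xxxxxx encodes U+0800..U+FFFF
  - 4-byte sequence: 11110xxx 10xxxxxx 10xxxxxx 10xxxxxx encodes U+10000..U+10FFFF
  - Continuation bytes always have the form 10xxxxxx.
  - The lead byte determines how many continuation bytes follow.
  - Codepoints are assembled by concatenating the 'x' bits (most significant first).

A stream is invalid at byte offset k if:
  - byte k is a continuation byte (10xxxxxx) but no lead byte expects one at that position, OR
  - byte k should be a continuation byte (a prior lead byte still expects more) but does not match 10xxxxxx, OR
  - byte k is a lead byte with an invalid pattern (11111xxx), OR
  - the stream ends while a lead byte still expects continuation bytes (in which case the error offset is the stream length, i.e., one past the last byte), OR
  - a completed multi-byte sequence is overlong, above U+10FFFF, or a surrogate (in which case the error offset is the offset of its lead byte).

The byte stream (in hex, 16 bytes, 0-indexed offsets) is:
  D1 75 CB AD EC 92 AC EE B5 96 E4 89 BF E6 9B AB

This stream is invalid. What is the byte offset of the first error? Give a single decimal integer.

Byte[0]=D1: 2-byte lead, need 1 cont bytes. acc=0x11
Byte[1]=75: expected 10xxxxxx continuation. INVALID

Answer: 1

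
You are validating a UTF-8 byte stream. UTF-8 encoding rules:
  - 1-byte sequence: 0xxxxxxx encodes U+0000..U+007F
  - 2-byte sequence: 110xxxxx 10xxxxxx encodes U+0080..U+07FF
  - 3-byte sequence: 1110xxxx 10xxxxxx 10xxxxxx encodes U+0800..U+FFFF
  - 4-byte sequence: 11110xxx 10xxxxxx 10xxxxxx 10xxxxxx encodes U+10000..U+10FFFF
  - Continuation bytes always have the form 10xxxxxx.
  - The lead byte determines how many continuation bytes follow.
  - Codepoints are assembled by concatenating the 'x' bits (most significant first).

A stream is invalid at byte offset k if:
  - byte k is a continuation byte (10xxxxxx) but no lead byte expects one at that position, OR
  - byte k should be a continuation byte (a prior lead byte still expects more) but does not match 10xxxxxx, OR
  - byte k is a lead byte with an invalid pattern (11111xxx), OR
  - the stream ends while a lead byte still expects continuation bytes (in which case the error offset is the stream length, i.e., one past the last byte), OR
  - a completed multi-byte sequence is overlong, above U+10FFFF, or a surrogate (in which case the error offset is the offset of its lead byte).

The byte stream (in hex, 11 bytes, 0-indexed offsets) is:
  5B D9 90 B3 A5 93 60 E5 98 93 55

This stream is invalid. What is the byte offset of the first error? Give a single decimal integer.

Answer: 3

Derivation:
Byte[0]=5B: 1-byte ASCII. cp=U+005B
Byte[1]=D9: 2-byte lead, need 1 cont bytes. acc=0x19
Byte[2]=90: continuation. acc=(acc<<6)|0x10=0x650
Completed: cp=U+0650 (starts at byte 1)
Byte[3]=B3: INVALID lead byte (not 0xxx/110x/1110/11110)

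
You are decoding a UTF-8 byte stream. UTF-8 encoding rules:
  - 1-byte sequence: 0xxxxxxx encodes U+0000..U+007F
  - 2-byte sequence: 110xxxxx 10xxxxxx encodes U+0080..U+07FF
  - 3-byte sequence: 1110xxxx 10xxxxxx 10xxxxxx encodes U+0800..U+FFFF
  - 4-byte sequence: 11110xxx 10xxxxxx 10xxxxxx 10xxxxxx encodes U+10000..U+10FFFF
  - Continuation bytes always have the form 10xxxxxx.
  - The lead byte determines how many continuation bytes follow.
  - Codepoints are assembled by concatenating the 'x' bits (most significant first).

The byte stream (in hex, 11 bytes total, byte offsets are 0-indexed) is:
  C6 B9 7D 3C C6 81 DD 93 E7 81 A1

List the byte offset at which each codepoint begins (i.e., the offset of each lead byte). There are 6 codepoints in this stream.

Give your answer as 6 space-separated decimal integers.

Answer: 0 2 3 4 6 8

Derivation:
Byte[0]=C6: 2-byte lead, need 1 cont bytes. acc=0x6
Byte[1]=B9: continuation. acc=(acc<<6)|0x39=0x1B9
Completed: cp=U+01B9 (starts at byte 0)
Byte[2]=7D: 1-byte ASCII. cp=U+007D
Byte[3]=3C: 1-byte ASCII. cp=U+003C
Byte[4]=C6: 2-byte lead, need 1 cont bytes. acc=0x6
Byte[5]=81: continuation. acc=(acc<<6)|0x01=0x181
Completed: cp=U+0181 (starts at byte 4)
Byte[6]=DD: 2-byte lead, need 1 cont bytes. acc=0x1D
Byte[7]=93: continuation. acc=(acc<<6)|0x13=0x753
Completed: cp=U+0753 (starts at byte 6)
Byte[8]=E7: 3-byte lead, need 2 cont bytes. acc=0x7
Byte[9]=81: continuation. acc=(acc<<6)|0x01=0x1C1
Byte[10]=A1: continuation. acc=(acc<<6)|0x21=0x7061
Completed: cp=U+7061 (starts at byte 8)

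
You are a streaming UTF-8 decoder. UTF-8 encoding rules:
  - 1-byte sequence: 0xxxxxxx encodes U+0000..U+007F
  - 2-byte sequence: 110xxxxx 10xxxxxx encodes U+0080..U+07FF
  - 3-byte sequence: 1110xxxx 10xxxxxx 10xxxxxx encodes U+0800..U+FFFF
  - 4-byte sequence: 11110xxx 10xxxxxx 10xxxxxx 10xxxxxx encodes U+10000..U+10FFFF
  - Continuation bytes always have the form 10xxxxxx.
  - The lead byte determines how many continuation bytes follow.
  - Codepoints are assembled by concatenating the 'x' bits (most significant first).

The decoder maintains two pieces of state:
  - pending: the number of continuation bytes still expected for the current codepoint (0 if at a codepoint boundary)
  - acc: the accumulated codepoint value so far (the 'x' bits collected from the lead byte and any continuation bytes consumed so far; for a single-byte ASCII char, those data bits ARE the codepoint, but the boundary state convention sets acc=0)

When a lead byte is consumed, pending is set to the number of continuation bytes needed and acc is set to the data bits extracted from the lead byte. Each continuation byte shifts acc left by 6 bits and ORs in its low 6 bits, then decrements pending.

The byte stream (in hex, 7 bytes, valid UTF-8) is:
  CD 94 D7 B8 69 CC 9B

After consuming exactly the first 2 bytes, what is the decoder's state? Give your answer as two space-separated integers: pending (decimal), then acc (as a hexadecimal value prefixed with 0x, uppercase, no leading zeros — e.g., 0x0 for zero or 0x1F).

Answer: 0 0x354

Derivation:
Byte[0]=CD: 2-byte lead. pending=1, acc=0xD
Byte[1]=94: continuation. acc=(acc<<6)|0x14=0x354, pending=0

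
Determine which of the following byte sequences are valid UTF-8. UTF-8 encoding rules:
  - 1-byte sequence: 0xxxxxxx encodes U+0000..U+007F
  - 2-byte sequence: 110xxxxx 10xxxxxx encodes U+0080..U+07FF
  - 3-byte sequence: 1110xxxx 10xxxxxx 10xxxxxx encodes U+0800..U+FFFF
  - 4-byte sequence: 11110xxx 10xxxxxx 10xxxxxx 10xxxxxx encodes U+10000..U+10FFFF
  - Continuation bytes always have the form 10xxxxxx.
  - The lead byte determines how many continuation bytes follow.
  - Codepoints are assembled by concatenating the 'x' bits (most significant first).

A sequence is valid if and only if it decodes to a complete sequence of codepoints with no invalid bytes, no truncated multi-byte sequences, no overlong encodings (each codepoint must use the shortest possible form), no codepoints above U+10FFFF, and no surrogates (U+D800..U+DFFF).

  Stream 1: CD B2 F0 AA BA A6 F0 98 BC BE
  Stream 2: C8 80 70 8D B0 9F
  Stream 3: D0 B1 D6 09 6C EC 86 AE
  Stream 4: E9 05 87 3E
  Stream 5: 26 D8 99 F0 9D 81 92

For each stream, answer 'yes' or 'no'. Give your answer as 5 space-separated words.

Answer: yes no no no yes

Derivation:
Stream 1: decodes cleanly. VALID
Stream 2: error at byte offset 3. INVALID
Stream 3: error at byte offset 3. INVALID
Stream 4: error at byte offset 1. INVALID
Stream 5: decodes cleanly. VALID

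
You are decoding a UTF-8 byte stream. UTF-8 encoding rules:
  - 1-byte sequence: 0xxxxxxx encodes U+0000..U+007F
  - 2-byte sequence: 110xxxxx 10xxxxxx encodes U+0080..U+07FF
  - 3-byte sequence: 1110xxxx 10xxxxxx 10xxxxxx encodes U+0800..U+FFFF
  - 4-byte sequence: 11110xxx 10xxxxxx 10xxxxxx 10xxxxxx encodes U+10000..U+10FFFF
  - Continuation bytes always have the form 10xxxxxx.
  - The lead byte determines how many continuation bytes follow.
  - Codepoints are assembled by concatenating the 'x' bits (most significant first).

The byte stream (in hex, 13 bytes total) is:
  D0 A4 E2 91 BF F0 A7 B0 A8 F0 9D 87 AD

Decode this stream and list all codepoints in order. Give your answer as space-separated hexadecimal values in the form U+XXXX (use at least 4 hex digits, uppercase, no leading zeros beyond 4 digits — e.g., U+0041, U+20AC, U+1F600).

Byte[0]=D0: 2-byte lead, need 1 cont bytes. acc=0x10
Byte[1]=A4: continuation. acc=(acc<<6)|0x24=0x424
Completed: cp=U+0424 (starts at byte 0)
Byte[2]=E2: 3-byte lead, need 2 cont bytes. acc=0x2
Byte[3]=91: continuation. acc=(acc<<6)|0x11=0x91
Byte[4]=BF: continuation. acc=(acc<<6)|0x3F=0x247F
Completed: cp=U+247F (starts at byte 2)
Byte[5]=F0: 4-byte lead, need 3 cont bytes. acc=0x0
Byte[6]=A7: continuation. acc=(acc<<6)|0x27=0x27
Byte[7]=B0: continuation. acc=(acc<<6)|0x30=0x9F0
Byte[8]=A8: continuation. acc=(acc<<6)|0x28=0x27C28
Completed: cp=U+27C28 (starts at byte 5)
Byte[9]=F0: 4-byte lead, need 3 cont bytes. acc=0x0
Byte[10]=9D: continuation. acc=(acc<<6)|0x1D=0x1D
Byte[11]=87: continuation. acc=(acc<<6)|0x07=0x747
Byte[12]=AD: continuation. acc=(acc<<6)|0x2D=0x1D1ED
Completed: cp=U+1D1ED (starts at byte 9)

Answer: U+0424 U+247F U+27C28 U+1D1ED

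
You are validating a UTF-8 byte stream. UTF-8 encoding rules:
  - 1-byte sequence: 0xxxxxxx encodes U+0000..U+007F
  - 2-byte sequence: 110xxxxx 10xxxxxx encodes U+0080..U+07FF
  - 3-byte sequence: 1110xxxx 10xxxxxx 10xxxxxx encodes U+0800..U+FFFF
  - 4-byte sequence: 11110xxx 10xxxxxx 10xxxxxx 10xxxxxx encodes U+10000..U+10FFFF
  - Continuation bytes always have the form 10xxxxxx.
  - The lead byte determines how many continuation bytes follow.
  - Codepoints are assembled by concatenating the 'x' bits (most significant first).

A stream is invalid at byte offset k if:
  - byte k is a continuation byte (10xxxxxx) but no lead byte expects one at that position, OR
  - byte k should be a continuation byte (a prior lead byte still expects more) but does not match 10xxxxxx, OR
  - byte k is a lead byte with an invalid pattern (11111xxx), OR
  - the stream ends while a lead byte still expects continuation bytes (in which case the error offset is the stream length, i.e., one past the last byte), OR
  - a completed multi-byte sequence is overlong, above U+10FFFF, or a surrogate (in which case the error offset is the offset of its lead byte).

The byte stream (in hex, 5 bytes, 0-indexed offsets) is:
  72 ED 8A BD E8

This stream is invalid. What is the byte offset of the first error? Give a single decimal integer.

Answer: 5

Derivation:
Byte[0]=72: 1-byte ASCII. cp=U+0072
Byte[1]=ED: 3-byte lead, need 2 cont bytes. acc=0xD
Byte[2]=8A: continuation. acc=(acc<<6)|0x0A=0x34A
Byte[3]=BD: continuation. acc=(acc<<6)|0x3D=0xD2BD
Completed: cp=U+D2BD (starts at byte 1)
Byte[4]=E8: 3-byte lead, need 2 cont bytes. acc=0x8
Byte[5]: stream ended, expected continuation. INVALID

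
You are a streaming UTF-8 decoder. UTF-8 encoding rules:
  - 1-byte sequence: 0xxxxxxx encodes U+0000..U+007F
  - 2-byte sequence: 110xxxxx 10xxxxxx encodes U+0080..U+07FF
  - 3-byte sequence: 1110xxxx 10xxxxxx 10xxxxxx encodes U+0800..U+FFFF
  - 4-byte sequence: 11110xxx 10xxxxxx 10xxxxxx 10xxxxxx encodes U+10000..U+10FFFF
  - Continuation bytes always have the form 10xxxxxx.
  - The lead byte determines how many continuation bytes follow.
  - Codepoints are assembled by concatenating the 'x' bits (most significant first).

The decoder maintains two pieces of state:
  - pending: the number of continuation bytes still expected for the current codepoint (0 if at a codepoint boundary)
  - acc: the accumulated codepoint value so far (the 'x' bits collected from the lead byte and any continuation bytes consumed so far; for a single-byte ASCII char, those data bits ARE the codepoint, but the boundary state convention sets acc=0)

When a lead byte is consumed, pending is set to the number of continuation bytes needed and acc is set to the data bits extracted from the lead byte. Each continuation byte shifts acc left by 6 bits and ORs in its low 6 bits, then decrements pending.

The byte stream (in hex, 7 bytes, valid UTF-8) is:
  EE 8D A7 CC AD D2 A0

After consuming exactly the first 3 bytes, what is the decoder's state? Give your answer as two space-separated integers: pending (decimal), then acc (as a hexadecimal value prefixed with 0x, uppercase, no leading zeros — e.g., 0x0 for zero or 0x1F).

Byte[0]=EE: 3-byte lead. pending=2, acc=0xE
Byte[1]=8D: continuation. acc=(acc<<6)|0x0D=0x38D, pending=1
Byte[2]=A7: continuation. acc=(acc<<6)|0x27=0xE367, pending=0

Answer: 0 0xE367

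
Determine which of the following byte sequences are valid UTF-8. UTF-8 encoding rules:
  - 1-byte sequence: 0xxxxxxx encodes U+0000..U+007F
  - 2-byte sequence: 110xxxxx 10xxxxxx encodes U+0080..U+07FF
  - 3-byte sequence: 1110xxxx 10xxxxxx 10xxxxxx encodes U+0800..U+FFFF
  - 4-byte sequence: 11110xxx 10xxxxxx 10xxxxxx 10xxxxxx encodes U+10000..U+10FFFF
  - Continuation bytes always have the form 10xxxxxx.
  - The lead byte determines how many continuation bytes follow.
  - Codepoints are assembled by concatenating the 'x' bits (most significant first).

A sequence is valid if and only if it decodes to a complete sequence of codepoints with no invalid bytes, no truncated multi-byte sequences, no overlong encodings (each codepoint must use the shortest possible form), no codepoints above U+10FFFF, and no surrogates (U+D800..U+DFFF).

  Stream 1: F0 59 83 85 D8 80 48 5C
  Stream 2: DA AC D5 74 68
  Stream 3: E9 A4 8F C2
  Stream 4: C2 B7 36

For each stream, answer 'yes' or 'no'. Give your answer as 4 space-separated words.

Answer: no no no yes

Derivation:
Stream 1: error at byte offset 1. INVALID
Stream 2: error at byte offset 3. INVALID
Stream 3: error at byte offset 4. INVALID
Stream 4: decodes cleanly. VALID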